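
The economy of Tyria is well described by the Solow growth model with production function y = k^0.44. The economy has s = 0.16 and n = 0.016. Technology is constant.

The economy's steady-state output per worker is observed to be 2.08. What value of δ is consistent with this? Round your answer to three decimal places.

δ ≈ 0.047

In steady state, investment equals break-even investment: s·k^α = (n + δ)·k.
Since y* = [s/(n + δ)]^(α/(1−α)), we have s/(n + δ) = (y*)^((1−α)/α) = 2.08^1.2727 = 2.5398.
Therefore n + δ = s / 2.5398 = 0.16 / 2.5398 = 0.0630, so δ = 0.0630 − 0.016 = 0.0470.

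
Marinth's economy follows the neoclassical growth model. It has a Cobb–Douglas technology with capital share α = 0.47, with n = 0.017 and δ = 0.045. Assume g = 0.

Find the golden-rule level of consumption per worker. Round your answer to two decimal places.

At the golden rule, f'(k) = n + δ, so α·k^(α−1) = n + δ and k_gold = (α/(n + δ))^(1/(1−α)).
k_gold = (0.47/0.062)^(1/0.53) = 7.5806^1.8868 ≈ 45.6904
c_gold = f(k_gold) − (n + δ)·k_gold = 6.0272 − 0.062×45.6904 ≈ 3.1944

c_gold ≈ 3.19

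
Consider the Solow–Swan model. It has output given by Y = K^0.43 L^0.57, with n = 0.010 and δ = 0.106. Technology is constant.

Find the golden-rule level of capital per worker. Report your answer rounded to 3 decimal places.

k_gold ≈ 9.960

The golden rule sets f'(k) = n + δ, i.e. α·k^(α−1) = n + δ.
So k^(1−α) = α / (n + δ) = 0.43 / 0.116 = 3.7069.
k_gold = 3.7069^(1/0.57) ≈ 9.9601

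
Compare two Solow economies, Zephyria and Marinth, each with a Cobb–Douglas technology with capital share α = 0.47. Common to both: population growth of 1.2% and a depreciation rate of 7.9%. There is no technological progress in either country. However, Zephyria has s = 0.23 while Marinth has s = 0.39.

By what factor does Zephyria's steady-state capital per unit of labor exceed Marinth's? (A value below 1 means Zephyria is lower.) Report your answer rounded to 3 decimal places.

Steady-state k* = [s/(n + δ)]^(1/(1−α)), so the ratio is [ (s_Z/(n + δ)_Z) / (s_M/(n + δ)_M) ]^1.8868.
s_Z/(n + δ)_Z = 0.23/0.091 = 2.5275; s_M/(n + δ)_M = 0.39/0.091 = 4.2857.
Ratio = (2.5275/4.2857)^1.8868 = 0.5898^1.8868 ≈ 0.3693

ratio ≈ 0.369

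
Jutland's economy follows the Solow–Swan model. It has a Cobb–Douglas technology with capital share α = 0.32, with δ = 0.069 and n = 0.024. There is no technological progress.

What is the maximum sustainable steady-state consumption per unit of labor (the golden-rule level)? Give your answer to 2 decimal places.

c_gold ≈ 1.22

At the golden rule, f'(k) = n + δ, so α·k^(α−1) = n + δ and k_gold = (α/(n + δ))^(1/(1−α)).
k_gold = (0.32/0.093)^(1/0.68) = 3.4409^1.4706 ≈ 6.1550
c_gold = f(k_gold) − (n + δ)·k_gold = 1.7888 − 0.093×6.1550 ≈ 1.2164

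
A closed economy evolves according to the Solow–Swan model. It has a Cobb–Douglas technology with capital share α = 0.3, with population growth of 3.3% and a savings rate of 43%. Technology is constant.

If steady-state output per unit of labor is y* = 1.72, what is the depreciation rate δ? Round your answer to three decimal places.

In steady state, investment equals break-even investment: s·k^α = (n + δ)·k.
Since y* = [s/(n + δ)]^(α/(1−α)), we have s/(n + δ) = (y*)^((1−α)/α) = 1.72^2.3333 = 3.5445.
Therefore n + δ = s / 3.5445 = 0.43 / 3.5445 = 0.1213, so δ = 0.1213 − 0.033 = 0.0883.

δ ≈ 0.088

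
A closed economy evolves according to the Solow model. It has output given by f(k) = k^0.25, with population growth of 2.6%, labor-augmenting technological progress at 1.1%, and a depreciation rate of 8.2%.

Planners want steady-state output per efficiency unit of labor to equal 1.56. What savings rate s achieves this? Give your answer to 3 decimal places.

At the steady state, Δk = 0, so s·k^α = (n + g + δ)·k.
Since y* = [s/(n + g + δ)]^(α/(1−α)), we have s/(n + g + δ) = (y*)^((1−α)/α) = 1.56^3 = 3.7964.
Therefore s = 3.7964 × (n + g + δ) = 3.7964 × 0.119 = 0.4518.

s ≈ 0.452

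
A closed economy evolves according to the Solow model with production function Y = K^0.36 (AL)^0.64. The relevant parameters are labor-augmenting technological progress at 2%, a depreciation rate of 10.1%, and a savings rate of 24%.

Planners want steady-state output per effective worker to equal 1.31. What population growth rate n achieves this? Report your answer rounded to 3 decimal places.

n ≈ 0.028

Steady state requires s·f(k) = (n + g + δ)·k, i.e. s·k^α = (n + g + δ)·k.
Since y* = [s/(n + g + δ)]^(α/(1−α)), we have s/(n + g + δ) = (y*)^((1−α)/α) = 1.31^1.7778 = 1.6162.
Therefore n + g + δ = s / 1.6162 = 0.24 / 1.6162 = 0.1485, so n = 0.1485 − 0.121 = 0.0275.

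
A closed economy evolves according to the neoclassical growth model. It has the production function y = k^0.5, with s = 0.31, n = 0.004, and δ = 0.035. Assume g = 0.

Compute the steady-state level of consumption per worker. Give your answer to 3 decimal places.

At the steady state, Δk = 0, so s·k^α = (n + δ)·k.
Rearranging, k^(1−α) = s / (n + δ).
k^0.5 = 0.31 / (0.004 + 0.035) = 0.31 / 0.039 = 7.9487
k* = 7.9487^(1/0.5) ≈ 63.1818
y* = (k*)^α = 63.1818^0.5 ≈ 7.9487
c* = (1 − s)·y* = (1 − 0.31) × 7.9487 ≈ 5.4846

c* = 5.485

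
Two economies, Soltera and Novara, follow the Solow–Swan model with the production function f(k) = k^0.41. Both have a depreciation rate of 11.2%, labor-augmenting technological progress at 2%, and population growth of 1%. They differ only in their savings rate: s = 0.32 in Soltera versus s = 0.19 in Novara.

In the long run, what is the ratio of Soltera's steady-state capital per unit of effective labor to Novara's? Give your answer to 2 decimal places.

Steady-state k* = [s/(n + g + δ)]^(1/(1−α)), so the ratio is [ (s_S/(n + g + δ)_S) / (s_N/(n + g + δ)_N) ]^1.6949.
s_S/(n + g + δ)_S = 0.32/0.142 = 2.2535; s_N/(n + g + δ)_N = 0.19/0.142 = 1.3380.
Ratio = (2.2535/1.3380)^1.6949 = 1.6842^1.6949 ≈ 2.4194

ratio ≈ 2.42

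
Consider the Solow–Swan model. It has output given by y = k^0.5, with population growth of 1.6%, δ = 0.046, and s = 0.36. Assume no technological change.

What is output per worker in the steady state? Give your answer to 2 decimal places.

In steady state, investment equals break-even investment: s·k^α = (n + δ)·k.
Dividing both sides by k: k^(1−α) = s / (n + δ).
k^0.5 = 0.36 / (0.016 + 0.046) = 0.36 / 0.062 = 5.8065
k* = 5.8065^(1/0.5) ≈ 33.7154
y* = (k*)^α = 33.7154^0.5 ≈ 5.8065

y* ≈ 5.81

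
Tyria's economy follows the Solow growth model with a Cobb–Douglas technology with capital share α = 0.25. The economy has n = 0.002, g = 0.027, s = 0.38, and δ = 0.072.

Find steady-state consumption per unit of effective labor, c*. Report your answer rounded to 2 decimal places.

At the steady state, Δk = 0, so s·k^α = (n + g + δ)·k.
Dividing both sides by k: k^(1−α) = s / (n + g + δ).
k^0.75 = 0.38 / (0.002 + 0.027 + 0.072) = 0.38 / 0.101 = 3.7624
k* = 3.7624^(1/0.75) ≈ 5.8518
y* = (k*)^α = 5.8518^0.25 ≈ 1.5553
c* = (1 − s)·y* = (1 − 0.38) × 1.5553 ≈ 0.9643

c* = 0.96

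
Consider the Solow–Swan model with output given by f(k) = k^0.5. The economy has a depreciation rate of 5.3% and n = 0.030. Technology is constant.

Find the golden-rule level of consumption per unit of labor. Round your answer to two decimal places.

c_gold ≈ 3.01

At the golden rule, f'(k) = n + δ, so α·k^(α−1) = n + δ and k_gold = (α/(n + δ))^(1/(1−α)).
k_gold = (0.5/0.083)^(1/0.5) = 6.0241^2 ≈ 36.2898
c_gold = f(k_gold) − (n + δ)·k_gold = 6.0241 − 0.083×36.2898 ≈ 3.0120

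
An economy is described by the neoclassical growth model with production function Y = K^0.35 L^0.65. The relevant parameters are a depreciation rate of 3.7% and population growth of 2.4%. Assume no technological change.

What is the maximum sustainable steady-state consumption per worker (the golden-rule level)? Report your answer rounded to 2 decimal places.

c_gold ≈ 1.67

At the golden rule, f'(k) = n + δ, so α·k^(α−1) = n + δ and k_gold = (α/(n + δ))^(1/(1−α)).
k_gold = (0.35/0.061)^(1/0.65) = 5.7377^1.5385 ≈ 14.7000
c_gold = f(k_gold) − (n + δ)·k_gold = 2.5619 − 0.061×14.7000 ≈ 1.6652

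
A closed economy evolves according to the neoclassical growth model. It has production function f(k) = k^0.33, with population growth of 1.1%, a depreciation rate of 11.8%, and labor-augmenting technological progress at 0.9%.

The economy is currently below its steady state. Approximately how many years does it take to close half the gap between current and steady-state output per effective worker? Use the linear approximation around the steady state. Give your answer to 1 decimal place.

Near the steady state the convergence rate is λ = (1 − α)(n + g + δ).
λ = (1 − 0.33) × 0.138 = 0.67 × 0.138 = 0.09246
Half-life = ln 2 / λ = 0.6931 / 0.09246 ≈ 7.50 years

about 7.5 years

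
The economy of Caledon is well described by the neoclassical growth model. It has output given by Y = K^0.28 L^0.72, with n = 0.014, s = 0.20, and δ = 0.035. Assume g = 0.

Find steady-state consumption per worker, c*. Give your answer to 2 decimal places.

Steady state requires s·f(k) = (n + δ)·k, i.e. s·k^α = (n + δ)·k.
Dividing both sides by k: k^(1−α) = s / (n + δ).
k^0.72 = 0.20 / (0.014 + 0.035) = 0.20 / 0.049 = 4.0816
k* = 4.0816^(1/0.72) ≈ 7.0530
y* = (k*)^α = 7.0530^0.28 ≈ 1.7280
c* = (1 − s)·y* = (1 − 0.20) × 1.7280 ≈ 1.3824

c* ≈ 1.38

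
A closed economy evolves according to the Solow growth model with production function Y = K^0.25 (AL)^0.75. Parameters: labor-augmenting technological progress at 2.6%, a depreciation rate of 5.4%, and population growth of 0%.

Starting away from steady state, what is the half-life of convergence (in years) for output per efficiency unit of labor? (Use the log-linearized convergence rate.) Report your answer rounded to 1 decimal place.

Near the steady state the convergence rate is λ = (1 − α)(n + g + δ).
λ = (1 − 0.25) × 0.080 = 0.75 × 0.080 = 0.0600
Half-life = ln 2 / λ = 0.6931 / 0.0600 ≈ 11.55 years

about 11.6 years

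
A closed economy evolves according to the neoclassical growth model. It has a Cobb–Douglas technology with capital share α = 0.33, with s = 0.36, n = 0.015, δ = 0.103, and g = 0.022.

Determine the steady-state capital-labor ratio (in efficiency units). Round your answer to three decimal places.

k* ≈ 4.094

In steady state, investment equals break-even investment: s·k^α = (n + g + δ)·k.
Rearranging, k^(1−α) = s / (n + g + δ).
k^0.67 = 0.36 / (0.015 + 0.022 + 0.103) = 0.36 / 0.140 = 2.5714
k* = 2.5714^(1/0.67) ≈ 4.0944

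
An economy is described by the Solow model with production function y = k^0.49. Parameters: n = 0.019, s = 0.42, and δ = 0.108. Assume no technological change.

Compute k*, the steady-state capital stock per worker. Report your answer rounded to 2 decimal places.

k* = 10.44

Steady state requires s·f(k) = (n + δ)·k, i.e. s·k^α = (n + δ)·k.
Rearranging, k^(1−α) = s / (n + δ).
k^0.51 = 0.42 / (0.019 + 0.108) = 0.42 / 0.127 = 3.3071
k* = 3.3071^(1/0.51) ≈ 10.4358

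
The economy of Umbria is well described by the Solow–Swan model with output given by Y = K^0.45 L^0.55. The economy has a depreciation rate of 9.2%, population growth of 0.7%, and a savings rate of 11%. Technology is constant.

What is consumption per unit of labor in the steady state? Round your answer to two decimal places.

In steady state, investment equals break-even investment: s·k^α = (n + δ)·k.
Rearranging, k^(1−α) = s / (n + δ).
k^0.55 = 0.11 / (0.007 + 0.092) = 0.11 / 0.099 = 1.1111
k* = 1.1111^(1/0.55) ≈ 1.2111
y* = (k*)^α = 1.2111^0.45 ≈ 1.0900
c* = (1 − s)·y* = (1 − 0.11) × 1.0900 ≈ 0.9701

c* ≈ 0.97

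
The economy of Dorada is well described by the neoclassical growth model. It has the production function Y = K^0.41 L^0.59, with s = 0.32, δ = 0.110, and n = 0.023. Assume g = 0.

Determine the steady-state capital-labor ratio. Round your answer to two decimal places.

k* = 4.43

At the steady state, Δk = 0, so s·k^α = (n + δ)·k.
Dividing both sides by k: k^(1−α) = s / (n + δ).
k^0.59 = 0.32 / (0.023 + 0.110) = 0.32 / 0.133 = 2.4060
k* = 2.4060^(1/0.59) ≈ 4.4286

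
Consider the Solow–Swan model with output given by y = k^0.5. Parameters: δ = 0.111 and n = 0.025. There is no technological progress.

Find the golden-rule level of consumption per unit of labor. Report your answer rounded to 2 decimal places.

At the golden rule, f'(k) = n + δ, so α·k^(α−1) = n + δ and k_gold = (α/(n + δ))^(1/(1−α)).
k_gold = (0.5/0.136)^(1/0.5) = 3.6765^2 ≈ 13.5167
c_gold = f(k_gold) − (n + δ)·k_gold = 3.6765 − 0.136×13.5167 ≈ 1.8382

c_gold ≈ 1.84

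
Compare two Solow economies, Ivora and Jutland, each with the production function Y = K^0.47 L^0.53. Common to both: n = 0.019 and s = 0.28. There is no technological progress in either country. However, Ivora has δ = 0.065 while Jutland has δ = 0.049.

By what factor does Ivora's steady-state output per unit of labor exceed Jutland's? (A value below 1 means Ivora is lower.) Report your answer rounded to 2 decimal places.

y*_I / y*_J ≈ 0.83

Steady-state y* = [s/(n + δ)]^(α/(1−α)), so the ratio is [ (s_I/(n + δ)_I) / (s_J/(n + δ)_J) ]^0.8868.
s_I/(n + δ)_I = 0.28/0.084 = 3.3333; s_J/(n + δ)_J = 0.28/0.068 = 4.1176.
Ratio = (3.3333/4.1176)^0.8868 = 0.8095^0.8868 ≈ 0.8291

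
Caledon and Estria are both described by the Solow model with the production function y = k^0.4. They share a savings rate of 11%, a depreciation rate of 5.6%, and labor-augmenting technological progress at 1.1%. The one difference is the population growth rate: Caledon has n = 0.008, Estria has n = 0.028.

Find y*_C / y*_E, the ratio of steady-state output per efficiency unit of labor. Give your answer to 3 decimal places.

Steady-state y* = [s/(n + g + δ)]^(α/(1−α)), so the ratio is [ (s_C/(n + g + δ)_C) / (s_E/(n + g + δ)_E) ]^0.6667.
s_C/(n + g + δ)_C = 0.11/0.075 = 1.4667; s_E/(n + g + δ)_E = 0.11/0.095 = 1.1579.
Ratio = (1.4667/1.1579)^0.6667 = 1.2667^0.6667 ≈ 1.1707

ratio ≈ 1.171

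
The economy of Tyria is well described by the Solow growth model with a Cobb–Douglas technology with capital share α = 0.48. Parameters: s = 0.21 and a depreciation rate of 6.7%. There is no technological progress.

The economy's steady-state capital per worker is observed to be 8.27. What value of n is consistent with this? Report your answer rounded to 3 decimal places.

n ≈ 0.003

Steady state requires s·f(k) = (n + δ)·k, i.e. s·k^α = (n + δ)·k.
So s / (n + δ) = (k*)^(1−α) = 8.27^0.52 = 2.9999.
Therefore n + δ = s / 2.9999 = 0.21 / 2.9999 = 0.0700, so n = 0.0700 − 0.067 = 0.0030.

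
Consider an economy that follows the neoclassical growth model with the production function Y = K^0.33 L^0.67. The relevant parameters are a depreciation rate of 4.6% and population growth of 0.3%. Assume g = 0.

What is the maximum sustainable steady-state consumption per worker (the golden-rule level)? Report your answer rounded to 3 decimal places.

At the golden rule, f'(k) = n + δ, so α·k^(α−1) = n + δ and k_gold = (α/(n + δ))^(1/(1−α)).
k_gold = (0.33/0.049)^(1/0.67) = 6.7347^1.4925 ≈ 17.2292
c_gold = f(k_gold) − (n + δ)·k_gold = 2.5584 − 0.049×17.2292 ≈ 1.7142

c_gold ≈ 1.714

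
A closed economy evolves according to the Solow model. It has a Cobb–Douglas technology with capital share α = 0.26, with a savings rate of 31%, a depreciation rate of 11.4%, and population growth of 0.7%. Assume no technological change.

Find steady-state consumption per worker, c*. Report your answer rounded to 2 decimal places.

c* = 0.96

Steady state requires s·f(k) = (n + δ)·k, i.e. s·k^α = (n + δ)·k.
Dividing both sides by k: k^(1−α) = s / (n + δ).
k^0.74 = 0.31 / (0.007 + 0.114) = 0.31 / 0.121 = 2.5620
k* = 2.5620^(1/0.74) ≈ 3.5656
y* = (k*)^α = 3.5656^0.26 ≈ 1.3917
c* = (1 − s)·y* = (1 − 0.31) × 1.3917 ≈ 0.9603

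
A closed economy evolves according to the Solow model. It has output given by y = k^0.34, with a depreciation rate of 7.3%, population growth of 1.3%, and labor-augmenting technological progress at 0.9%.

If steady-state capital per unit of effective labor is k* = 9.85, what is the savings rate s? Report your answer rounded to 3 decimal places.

Steady state requires s·f(k) = (n + g + δ)·k, i.e. s·k^α = (n + g + δ)·k.
So s / (n + g + δ) = (k*)^(1−α) = 9.85^0.66 = 4.5255.
Therefore s = 4.5255 × (n + g + δ) = 4.5255 × 0.095 = 0.4299.

s ≈ 0.430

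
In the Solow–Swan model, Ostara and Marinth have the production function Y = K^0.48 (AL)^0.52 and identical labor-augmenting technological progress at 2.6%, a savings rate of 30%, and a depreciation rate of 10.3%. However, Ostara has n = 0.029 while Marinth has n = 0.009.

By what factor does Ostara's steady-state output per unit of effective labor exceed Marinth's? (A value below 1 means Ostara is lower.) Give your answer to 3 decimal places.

ratio ≈ 0.883

Steady-state y* = [s/(n + g + δ)]^(α/(1−α)), so the ratio is [ (s_O/(n + g + δ)_O) / (s_M/(n + g + δ)_M) ]^0.9231.
s_O/(n + g + δ)_O = 0.30/0.158 = 1.8987; s_M/(n + g + δ)_M = 0.30/0.138 = 2.1739.
Ratio = (1.8987/2.1739)^0.9231 = 0.8734^0.9231 ≈ 0.8825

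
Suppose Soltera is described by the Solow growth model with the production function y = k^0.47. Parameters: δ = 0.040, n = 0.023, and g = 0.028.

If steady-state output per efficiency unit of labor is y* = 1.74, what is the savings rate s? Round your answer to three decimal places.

s ≈ 0.170

At the steady state, Δk = 0, so s·k^α = (n + g + δ)·k.
Since y* = [s/(n + g + δ)]^(α/(1−α)), we have s/(n + g + δ) = (y*)^((1−α)/α) = 1.74^1.1277 = 1.8675.
Therefore s = 1.8675 × (n + g + δ) = 1.8675 × 0.091 = 0.1699.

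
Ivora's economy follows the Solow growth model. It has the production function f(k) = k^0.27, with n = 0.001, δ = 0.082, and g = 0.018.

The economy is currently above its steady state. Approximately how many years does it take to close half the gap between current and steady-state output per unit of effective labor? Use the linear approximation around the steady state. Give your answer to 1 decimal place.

Near the steady state the convergence rate is λ = (1 − α)(n + g + δ).
λ = (1 − 0.27) × 0.101 = 0.73 × 0.101 = 0.07373
Half-life = ln 2 / λ = 0.6931 / 0.07373 ≈ 9.40 years

t_½ ≈ 9.4 years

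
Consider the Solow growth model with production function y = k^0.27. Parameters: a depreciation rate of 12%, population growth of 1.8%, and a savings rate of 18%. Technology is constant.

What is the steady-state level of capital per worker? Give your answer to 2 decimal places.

k* ≈ 1.44

At the steady state, Δk = 0, so s·k^α = (n + δ)·k.
Rearranging, k^(1−α) = s / (n + δ).
k^0.73 = 0.18 / (0.018 + 0.120) = 0.18 / 0.138 = 1.3043
k* = 1.3043^(1/0.73) ≈ 1.4390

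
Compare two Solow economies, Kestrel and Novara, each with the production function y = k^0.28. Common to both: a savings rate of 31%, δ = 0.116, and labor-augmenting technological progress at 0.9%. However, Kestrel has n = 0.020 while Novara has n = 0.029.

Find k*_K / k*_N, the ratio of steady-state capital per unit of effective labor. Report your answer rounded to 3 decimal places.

ratio ≈ 1.087

Steady-state k* = [s/(n + g + δ)]^(1/(1−α)), so the ratio is [ (s_K/(n + g + δ)_K) / (s_N/(n + g + δ)_N) ]^1.3889.
s_K/(n + g + δ)_K = 0.31/0.145 = 2.1379; s_N/(n + g + δ)_N = 0.31/0.154 = 2.0130.
Ratio = (2.1379/2.0130)^1.3889 = 1.0620^1.3889 ≈ 1.0871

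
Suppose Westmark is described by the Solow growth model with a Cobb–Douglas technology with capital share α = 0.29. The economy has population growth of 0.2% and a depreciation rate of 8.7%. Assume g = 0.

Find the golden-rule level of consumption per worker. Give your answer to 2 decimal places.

c_gold ≈ 1.15

At the golden rule, f'(k) = n + δ, so α·k^(α−1) = n + δ and k_gold = (α/(n + δ))^(1/(1−α)).
k_gold = (0.29/0.089)^(1/0.71) = 3.2584^1.4085 ≈ 5.2792
c_gold = f(k_gold) − (n + δ)·k_gold = 1.6201 − 0.089×5.2792 ≈ 1.1503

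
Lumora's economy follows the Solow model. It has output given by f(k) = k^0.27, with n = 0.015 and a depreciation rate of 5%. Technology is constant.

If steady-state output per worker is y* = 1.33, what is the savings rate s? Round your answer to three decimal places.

s ≈ 0.141

Steady state requires s·f(k) = (n + δ)·k, i.e. s·k^α = (n + δ)·k.
Since y* = [s/(n + δ)]^(α/(1−α)), we have s/(n + δ) = (y*)^((1−α)/α) = 1.33^2.7037 = 2.1620.
Therefore s = 2.1620 × (n + δ) = 2.1620 × 0.065 = 0.1405.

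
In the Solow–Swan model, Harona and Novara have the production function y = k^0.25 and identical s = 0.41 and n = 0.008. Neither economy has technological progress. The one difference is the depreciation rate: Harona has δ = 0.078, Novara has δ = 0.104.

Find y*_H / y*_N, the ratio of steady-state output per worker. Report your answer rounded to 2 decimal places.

Steady-state y* = [s/(n + δ)]^(α/(1−α)), so the ratio is [ (s_H/(n + δ)_H) / (s_N/(n + δ)_N) ]^0.3333.
s_H/(n + δ)_H = 0.41/0.086 = 4.7674; s_N/(n + δ)_N = 0.41/0.112 = 3.6607.
Ratio = (4.7674/3.6607)^0.3333 = 1.3023^0.3333 ≈ 1.0920

y*_H / y*_N ≈ 1.09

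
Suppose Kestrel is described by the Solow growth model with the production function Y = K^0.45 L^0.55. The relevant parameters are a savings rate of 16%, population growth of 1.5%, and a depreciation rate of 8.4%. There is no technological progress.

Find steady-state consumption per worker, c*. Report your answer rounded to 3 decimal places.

In steady state, investment equals break-even investment: s·k^α = (n + δ)·k.
Dividing both sides by k: k^(1−α) = s / (n + δ).
k^0.55 = 0.16 / (0.015 + 0.084) = 0.16 / 0.099 = 1.6162
k* = 1.6162^(1/0.55) ≈ 2.3938
y* = (k*)^α = 2.3938^0.45 ≈ 1.4811
c* = (1 − s)·y* = (1 − 0.16) × 1.4811 ≈ 1.2441

c* ≈ 1.244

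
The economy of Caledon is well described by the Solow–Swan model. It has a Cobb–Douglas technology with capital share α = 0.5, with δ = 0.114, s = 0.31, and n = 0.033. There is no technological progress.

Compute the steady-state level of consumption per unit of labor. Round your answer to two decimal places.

At the steady state, Δk = 0, so s·k^α = (n + δ)·k.
Rearranging, k^(1−α) = s / (n + δ).
k^0.5 = 0.31 / (0.033 + 0.114) = 0.31 / 0.147 = 2.1088
k* = 2.1088^(1/0.5) ≈ 4.4470
y* = (k*)^α = 4.4470^0.5 ≈ 2.1088
c* = (1 − s)·y* = (1 − 0.31) × 2.1088 ≈ 1.4551

c* ≈ 1.46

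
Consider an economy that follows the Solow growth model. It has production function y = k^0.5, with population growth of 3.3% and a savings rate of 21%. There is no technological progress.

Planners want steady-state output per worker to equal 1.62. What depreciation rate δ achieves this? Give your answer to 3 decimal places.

δ ≈ 0.097

In steady state, investment equals break-even investment: s·k^α = (n + δ)·k.
Since y* = [s/(n + δ)]^(α/(1−α)), we have s/(n + δ) = (y*)^((1−α)/α) = 1.62^1 = 1.6200.
Therefore n + δ = s / 1.6200 = 0.21 / 1.6200 = 0.1296, so δ = 0.1296 − 0.033 = 0.0966.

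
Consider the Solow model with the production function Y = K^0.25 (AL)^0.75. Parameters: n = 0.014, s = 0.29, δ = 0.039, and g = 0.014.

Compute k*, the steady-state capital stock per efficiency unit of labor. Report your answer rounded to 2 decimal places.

In steady state, investment equals break-even investment: s·k^α = (n + g + δ)·k.
Rearranging, k^(1−α) = s / (n + g + δ).
k^0.75 = 0.29 / (0.014 + 0.014 + 0.039) = 0.29 / 0.067 = 4.3284
k* = 4.3284^(1/0.75) ≈ 7.0540

k* ≈ 7.05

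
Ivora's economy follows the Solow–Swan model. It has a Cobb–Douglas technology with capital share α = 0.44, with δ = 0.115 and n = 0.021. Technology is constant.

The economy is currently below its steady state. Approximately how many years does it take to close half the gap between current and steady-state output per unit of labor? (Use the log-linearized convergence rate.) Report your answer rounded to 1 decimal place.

half-life ≈ 9.1 years

Near the steady state the convergence rate is λ = (1 − α)(n + δ).
λ = (1 − 0.44) × 0.136 = 0.56 × 0.136 = 0.07616
Half-life = ln 2 / λ = 0.6931 / 0.07616 ≈ 9.10 years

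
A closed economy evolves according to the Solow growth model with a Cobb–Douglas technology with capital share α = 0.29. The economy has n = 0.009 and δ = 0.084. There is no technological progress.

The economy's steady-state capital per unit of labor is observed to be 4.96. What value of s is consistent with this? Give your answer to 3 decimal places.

s ≈ 0.290

Steady state requires s·f(k) = (n + δ)·k, i.e. s·k^α = (n + δ)·k.
So s / (n + δ) = (k*)^(1−α) = 4.96^0.71 = 3.1174.
Therefore s = 3.1174 × (n + δ) = 3.1174 × 0.093 = 0.2899.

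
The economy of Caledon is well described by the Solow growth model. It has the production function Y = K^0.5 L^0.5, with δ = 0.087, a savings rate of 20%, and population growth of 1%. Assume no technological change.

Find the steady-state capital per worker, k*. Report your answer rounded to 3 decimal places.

k* = 4.251

In steady state, investment equals break-even investment: s·k^α = (n + δ)·k.
Rearranging, k^(1−α) = s / (n + δ).
k^0.5 = 0.20 / (0.010 + 0.087) = 0.20 / 0.097 = 2.0619
k* = 2.0619^(1/0.5) ≈ 4.2514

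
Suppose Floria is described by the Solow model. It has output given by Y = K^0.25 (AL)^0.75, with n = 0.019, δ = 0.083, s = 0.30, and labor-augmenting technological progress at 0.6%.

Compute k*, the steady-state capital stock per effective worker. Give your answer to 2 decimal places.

Steady state requires s·f(k) = (n + g + δ)·k, i.e. s·k^α = (n + g + δ)·k.
Dividing both sides by k: k^(1−α) = s / (n + g + δ).
k^0.75 = 0.30 / (0.019 + 0.006 + 0.083) = 0.30 / 0.108 = 2.7778
k* = 2.7778^(1/0.75) ≈ 3.9048

k* = 3.90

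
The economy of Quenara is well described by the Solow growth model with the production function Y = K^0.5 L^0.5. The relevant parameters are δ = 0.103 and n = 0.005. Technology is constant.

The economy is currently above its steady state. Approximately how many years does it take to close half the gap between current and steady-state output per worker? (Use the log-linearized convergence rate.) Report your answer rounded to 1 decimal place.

Near the steady state the convergence rate is λ = (1 − α)(n + δ).
λ = (1 − 0.5) × 0.108 = 0.5 × 0.108 = 0.0540
Half-life = ln 2 / λ = 0.6931 / 0.0540 ≈ 12.84 years

half-life ≈ 12.8 years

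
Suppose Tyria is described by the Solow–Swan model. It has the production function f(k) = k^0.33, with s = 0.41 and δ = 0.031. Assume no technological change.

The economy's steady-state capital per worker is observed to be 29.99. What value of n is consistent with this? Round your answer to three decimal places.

At the steady state, Δk = 0, so s·k^α = (n + δ)·k.
So s / (n + δ) = (k*)^(1−α) = 29.99^0.67 = 9.7628.
Therefore n + δ = s / 9.7628 = 0.41 / 9.7628 = 0.0420, so n = 0.0420 − 0.031 = 0.0110.

n ≈ 0.011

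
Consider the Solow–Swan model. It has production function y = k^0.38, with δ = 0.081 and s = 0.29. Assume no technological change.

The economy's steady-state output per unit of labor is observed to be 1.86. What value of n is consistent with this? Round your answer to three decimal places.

In steady state, investment equals break-even investment: s·k^α = (n + δ)·k.
Since y* = [s/(n + δ)]^(α/(1−α)), we have s/(n + δ) = (y*)^((1−α)/α) = 1.86^1.6316 = 2.7526.
Therefore n + δ = s / 2.7526 = 0.29 / 2.7526 = 0.1054, so n = 0.1054 − 0.081 = 0.0244.

n ≈ 0.024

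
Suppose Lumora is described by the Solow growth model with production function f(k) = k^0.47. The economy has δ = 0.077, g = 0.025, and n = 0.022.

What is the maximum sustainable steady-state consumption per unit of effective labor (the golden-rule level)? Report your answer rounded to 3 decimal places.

c_gold ≈ 1.728

At the golden rule, f'(k) = n + g + δ, so α·k^(α−1) = n + g + δ and k_gold = (α/(n + g + δ))^(1/(1−α)).
k_gold = (0.47/0.124)^(1/0.53) = 3.7903^1.8868 ≈ 12.3550
c_gold = f(k_gold) − (n + g + δ)·k_gold = 3.2596 − 0.124×12.3550 ≈ 1.7276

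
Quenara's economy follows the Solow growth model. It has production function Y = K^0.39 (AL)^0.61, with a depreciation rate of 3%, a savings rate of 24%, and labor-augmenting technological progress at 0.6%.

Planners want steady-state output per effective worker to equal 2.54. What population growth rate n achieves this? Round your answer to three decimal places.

n ≈ 0.020

At the steady state, Δk = 0, so s·k^α = (n + g + δ)·k.
Since y* = [s/(n + g + δ)]^(α/(1−α)), we have s/(n + g + δ) = (y*)^((1−α)/α) = 2.54^1.5641 = 4.2973.
Therefore n + g + δ = s / 4.2973 = 0.24 / 4.2973 = 0.0558, so n = 0.0558 − 0.036 = 0.0198.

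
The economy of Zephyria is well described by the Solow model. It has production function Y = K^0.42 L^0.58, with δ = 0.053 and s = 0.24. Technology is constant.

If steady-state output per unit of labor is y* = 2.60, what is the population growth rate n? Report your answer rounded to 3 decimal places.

At the steady state, Δk = 0, so s·k^α = (n + δ)·k.
Since y* = [s/(n + δ)]^(α/(1−α)), we have s/(n + δ) = (y*)^((1−α)/α) = 2.60^1.381 = 3.7418.
Therefore n + δ = s / 3.7418 = 0.24 / 3.7418 = 0.0641, so n = 0.0641 − 0.053 = 0.0111.

n ≈ 0.011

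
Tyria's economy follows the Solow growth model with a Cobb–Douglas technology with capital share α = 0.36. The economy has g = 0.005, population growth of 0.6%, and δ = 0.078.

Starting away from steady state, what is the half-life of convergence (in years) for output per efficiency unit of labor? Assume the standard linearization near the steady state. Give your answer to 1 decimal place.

Near the steady state the convergence rate is λ = (1 − α)(n + g + δ).
λ = (1 − 0.36) × 0.089 = 0.64 × 0.089 = 0.05696
Half-life = ln 2 / λ = 0.6931 / 0.05696 ≈ 12.17 years

half-life ≈ 12.2 years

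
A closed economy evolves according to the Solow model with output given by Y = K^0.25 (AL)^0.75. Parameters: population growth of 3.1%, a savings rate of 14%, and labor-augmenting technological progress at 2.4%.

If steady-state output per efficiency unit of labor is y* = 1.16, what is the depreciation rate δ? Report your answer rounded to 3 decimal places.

δ ≈ 0.035

In steady state, investment equals break-even investment: s·k^α = (n + g + δ)·k.
Since y* = [s/(n + g + δ)]^(α/(1−α)), we have s/(n + g + δ) = (y*)^((1−α)/α) = 1.16^3 = 1.5609.
Therefore n + g + δ = s / 1.5609 = 0.14 / 1.5609 = 0.0897, so δ = 0.0897 − 0.055 = 0.0347.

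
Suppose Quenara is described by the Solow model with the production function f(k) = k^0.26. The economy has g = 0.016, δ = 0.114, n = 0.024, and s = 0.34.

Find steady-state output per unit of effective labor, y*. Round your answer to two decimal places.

y* ≈ 1.32

At the steady state, Δk = 0, so s·k^α = (n + g + δ)·k.
Rearranging, k^(1−α) = s / (n + g + δ).
k^0.74 = 0.34 / (0.024 + 0.016 + 0.114) = 0.34 / 0.154 = 2.2078
k* = 2.2078^(1/0.74) ≈ 2.9162
y* = (k*)^α = 2.9162^0.26 ≈ 1.3208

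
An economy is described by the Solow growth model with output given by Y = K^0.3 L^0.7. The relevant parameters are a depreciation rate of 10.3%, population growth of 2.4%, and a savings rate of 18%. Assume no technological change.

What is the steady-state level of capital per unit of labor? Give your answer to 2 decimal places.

At the steady state, Δk = 0, so s·k^α = (n + δ)·k.
Dividing both sides by k: k^(1−α) = s / (n + δ).
k^0.7 = 0.18 / (0.024 + 0.103) = 0.18 / 0.127 = 1.4173
k* = 1.4173^(1/0.7) ≈ 1.6458

k* ≈ 1.65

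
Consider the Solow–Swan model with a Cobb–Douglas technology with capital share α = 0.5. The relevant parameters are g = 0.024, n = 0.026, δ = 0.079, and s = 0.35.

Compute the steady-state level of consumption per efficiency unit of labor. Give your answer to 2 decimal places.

In steady state, investment equals break-even investment: s·k^α = (n + g + δ)·k.
Rearranging, k^(1−α) = s / (n + g + δ).
k^0.5 = 0.35 / (0.026 + 0.024 + 0.079) = 0.35 / 0.129 = 2.7132
k* = 2.7132^(1/0.5) ≈ 7.3615
y* = (k*)^α = 7.3615^0.5 ≈ 2.7132
c* = (1 − s)·y* = (1 − 0.35) × 2.7132 ≈ 1.7636

c* = 1.76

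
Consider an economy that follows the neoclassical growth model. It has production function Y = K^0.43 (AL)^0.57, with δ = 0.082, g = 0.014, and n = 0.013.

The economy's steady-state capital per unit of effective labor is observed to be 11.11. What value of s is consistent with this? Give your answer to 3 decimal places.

Steady state requires s·f(k) = (n + g + δ)·k, i.e. s·k^α = (n + g + δ)·k.
So s / (n + g + δ) = (k*)^(1−α) = 11.11^0.57 = 3.9451.
Therefore s = 3.9451 × (n + g + δ) = 3.9451 × 0.109 = 0.4300.

s ≈ 0.430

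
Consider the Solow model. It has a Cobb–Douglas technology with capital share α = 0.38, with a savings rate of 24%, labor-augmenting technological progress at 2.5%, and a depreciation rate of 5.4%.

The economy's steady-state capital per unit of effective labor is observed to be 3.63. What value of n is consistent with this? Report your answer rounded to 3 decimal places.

Steady state requires s·f(k) = (n + g + δ)·k, i.e. s·k^α = (n + g + δ)·k.
So s / (n + g + δ) = (k*)^(1−α) = 3.63^0.62 = 2.2240.
Therefore n + g + δ = s / 2.2240 = 0.24 / 2.2240 = 0.1079, so n = 0.1079 − 0.079 = 0.0289.

n ≈ 0.029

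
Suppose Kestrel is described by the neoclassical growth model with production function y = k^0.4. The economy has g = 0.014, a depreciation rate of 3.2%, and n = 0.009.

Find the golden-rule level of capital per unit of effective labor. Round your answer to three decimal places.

k_gold ≈ 27.300

The golden rule sets f'(k) = n + g + δ, i.e. α·k^(α−1) = n + g + δ.
So k^(1−α) = α / (n + g + δ) = 0.4 / 0.055 = 7.2727.
k_gold = 7.2727^(1/0.6) ≈ 27.2998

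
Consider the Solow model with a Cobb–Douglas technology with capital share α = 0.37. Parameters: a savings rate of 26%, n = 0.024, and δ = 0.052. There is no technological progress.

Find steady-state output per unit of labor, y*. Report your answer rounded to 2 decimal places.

At the steady state, Δk = 0, so s·k^α = (n + δ)·k.
Rearranging, k^(1−α) = s / (n + δ).
k^0.63 = 0.26 / (0.024 + 0.052) = 0.26 / 0.076 = 3.4211
k* = 3.4211^(1/0.63) ≈ 7.0450
y* = (k*)^α = 7.0450^0.37 ≈ 2.0593

y* = 2.06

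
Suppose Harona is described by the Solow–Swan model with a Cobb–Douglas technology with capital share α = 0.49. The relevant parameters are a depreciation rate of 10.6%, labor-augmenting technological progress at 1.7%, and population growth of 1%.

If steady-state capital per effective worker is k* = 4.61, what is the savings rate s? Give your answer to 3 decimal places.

In steady state, investment equals break-even investment: s·k^α = (n + g + δ)·k.
So s / (n + g + δ) = (k*)^(1−α) = 4.61^0.51 = 2.1802.
Therefore s = 2.1802 × (n + g + δ) = 2.1802 × 0.133 = 0.2900.

s ≈ 0.290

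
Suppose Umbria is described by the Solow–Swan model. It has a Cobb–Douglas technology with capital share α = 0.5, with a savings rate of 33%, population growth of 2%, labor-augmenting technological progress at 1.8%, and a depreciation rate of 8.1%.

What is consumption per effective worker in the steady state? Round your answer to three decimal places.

c* = 1.858

Steady state requires s·f(k) = (n + g + δ)·k, i.e. s·k^α = (n + g + δ)·k.
Rearranging, k^(1−α) = s / (n + g + δ).
k^0.5 = 0.33 / (0.020 + 0.018 + 0.081) = 0.33 / 0.119 = 2.7731
k* = 2.7731^(1/0.5) ≈ 7.6901
y* = (k*)^α = 7.6901^0.5 ≈ 2.7731
c* = (1 − s)·y* = (1 − 0.33) × 2.7731 ≈ 1.8580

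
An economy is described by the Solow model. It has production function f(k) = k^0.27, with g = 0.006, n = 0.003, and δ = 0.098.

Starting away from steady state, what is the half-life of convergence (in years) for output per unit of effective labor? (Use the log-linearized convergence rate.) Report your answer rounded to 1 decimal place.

Near the steady state the convergence rate is λ = (1 − α)(n + g + δ).
λ = (1 − 0.27) × 0.107 = 0.73 × 0.107 = 0.07811
Half-life = ln 2 / λ = 0.6931 / 0.07811 ≈ 8.87 years

t_½ ≈ 8.9 years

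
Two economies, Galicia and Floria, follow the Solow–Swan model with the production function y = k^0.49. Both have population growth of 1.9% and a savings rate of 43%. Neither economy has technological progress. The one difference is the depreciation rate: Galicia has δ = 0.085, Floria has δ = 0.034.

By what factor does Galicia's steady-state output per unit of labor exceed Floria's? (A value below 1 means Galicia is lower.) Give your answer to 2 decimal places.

y*_G / y*_F ≈ 0.52

Steady-state y* = [s/(n + δ)]^(α/(1−α)), so the ratio is [ (s_G/(n + δ)_G) / (s_F/(n + δ)_F) ]^0.9608.
s_G/(n + δ)_G = 0.43/0.104 = 4.1346; s_F/(n + δ)_F = 0.43/0.053 = 8.1132.
Ratio = (4.1346/8.1132)^0.9608 = 0.5096^0.9608 ≈ 0.5232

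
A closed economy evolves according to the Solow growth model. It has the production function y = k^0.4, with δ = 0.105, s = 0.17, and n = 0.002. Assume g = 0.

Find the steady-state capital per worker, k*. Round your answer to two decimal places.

In steady state, investment equals break-even investment: s·k^α = (n + δ)·k.
Rearranging, k^(1−α) = s / (n + δ).
k^0.6 = 0.17 / (0.002 + 0.105) = 0.17 / 0.107 = 1.5888
k* = 1.5888^(1/0.6) ≈ 2.1633

k* = 2.16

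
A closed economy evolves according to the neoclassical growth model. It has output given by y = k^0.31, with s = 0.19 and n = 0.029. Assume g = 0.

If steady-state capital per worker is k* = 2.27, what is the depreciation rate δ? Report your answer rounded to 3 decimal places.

Steady state requires s·f(k) = (n + δ)·k, i.e. s·k^α = (n + δ)·k.
So s / (n + δ) = (k*)^(1−α) = 2.27^0.69 = 1.7606.
Therefore n + δ = s / 1.7606 = 0.19 / 1.7606 = 0.1079, so δ = 0.1079 − 0.029 = 0.0789.

δ ≈ 0.079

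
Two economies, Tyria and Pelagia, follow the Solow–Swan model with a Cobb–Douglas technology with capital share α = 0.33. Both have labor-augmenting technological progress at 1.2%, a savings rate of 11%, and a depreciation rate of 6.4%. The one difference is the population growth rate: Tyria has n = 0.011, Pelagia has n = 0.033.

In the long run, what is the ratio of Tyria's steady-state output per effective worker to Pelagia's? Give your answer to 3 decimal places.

ratio ≈ 1.117

Steady-state y* = [s/(n + g + δ)]^(α/(1−α)), so the ratio is [ (s_T/(n + g + δ)_T) / (s_P/(n + g + δ)_P) ]^0.4925.
s_T/(n + g + δ)_T = 0.11/0.087 = 1.2644; s_P/(n + g + δ)_P = 0.11/0.109 = 1.0092.
Ratio = (1.2644/1.0092)^0.4925 = 1.2529^0.4925 ≈ 1.1174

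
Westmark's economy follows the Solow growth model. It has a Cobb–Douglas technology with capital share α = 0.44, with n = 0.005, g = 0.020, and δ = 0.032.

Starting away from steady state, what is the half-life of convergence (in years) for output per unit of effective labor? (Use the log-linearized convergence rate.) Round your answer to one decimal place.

t_½ ≈ 21.7 years

Near the steady state the convergence rate is λ = (1 − α)(n + g + δ).
λ = (1 − 0.44) × 0.057 = 0.56 × 0.057 = 0.03192
Half-life = ln 2 / λ = 0.6931 / 0.03192 ≈ 21.71 years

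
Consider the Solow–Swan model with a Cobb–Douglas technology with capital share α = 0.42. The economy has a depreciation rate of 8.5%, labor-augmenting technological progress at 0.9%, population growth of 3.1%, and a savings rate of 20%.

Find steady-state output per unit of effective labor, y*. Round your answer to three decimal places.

y* ≈ 1.405

Steady state requires s·f(k) = (n + g + δ)·k, i.e. s·k^α = (n + g + δ)·k.
Rearranging, k^(1−α) = s / (n + g + δ).
k^0.58 = 0.20 / (0.031 + 0.009 + 0.085) = 0.20 / 0.125 = 1.6000
k* = 1.6000^(1/0.58) ≈ 2.2487
y* = (k*)^α = 2.2487^0.42 ≈ 1.4054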